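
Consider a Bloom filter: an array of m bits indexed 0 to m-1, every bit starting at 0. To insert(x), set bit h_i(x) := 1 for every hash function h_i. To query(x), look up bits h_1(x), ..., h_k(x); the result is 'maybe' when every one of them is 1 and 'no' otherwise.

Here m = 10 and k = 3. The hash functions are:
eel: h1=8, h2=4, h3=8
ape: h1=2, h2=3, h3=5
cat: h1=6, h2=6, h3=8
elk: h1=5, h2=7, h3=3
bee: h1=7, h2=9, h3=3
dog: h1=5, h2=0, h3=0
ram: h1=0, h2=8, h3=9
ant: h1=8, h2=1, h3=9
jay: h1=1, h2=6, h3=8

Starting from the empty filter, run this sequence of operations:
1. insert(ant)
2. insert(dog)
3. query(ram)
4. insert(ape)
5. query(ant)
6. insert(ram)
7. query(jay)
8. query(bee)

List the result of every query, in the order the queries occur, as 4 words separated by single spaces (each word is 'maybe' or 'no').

Answer: maybe maybe no no

Derivation:
Start: bits=0000000000
Op 1: insert ant -> sets bits 1 8 9 -> bits=0100000011
Op 2: insert dog -> sets bits 0 5 -> bits=1100010011
Op 3: query ram -> checks bit0=1, bit8=1, bit9=1 (all 1) -> maybe
Op 4: insert ape -> sets bits 2 3 5 -> bits=1111010011
Op 5: query ant -> checks bit1=1, bit8=1, bit9=1 (all 1) -> maybe
Op 6: insert ram -> sets bits 0 8 9 -> bits=1111010011
Op 7: query jay -> checks bit1=1, bit6=0, bit8=1 (has a 0) -> no
Op 8: query bee -> checks bit3=1, bit7=0, bit9=1 (has a 0) -> no
Query results in order: maybe maybe no no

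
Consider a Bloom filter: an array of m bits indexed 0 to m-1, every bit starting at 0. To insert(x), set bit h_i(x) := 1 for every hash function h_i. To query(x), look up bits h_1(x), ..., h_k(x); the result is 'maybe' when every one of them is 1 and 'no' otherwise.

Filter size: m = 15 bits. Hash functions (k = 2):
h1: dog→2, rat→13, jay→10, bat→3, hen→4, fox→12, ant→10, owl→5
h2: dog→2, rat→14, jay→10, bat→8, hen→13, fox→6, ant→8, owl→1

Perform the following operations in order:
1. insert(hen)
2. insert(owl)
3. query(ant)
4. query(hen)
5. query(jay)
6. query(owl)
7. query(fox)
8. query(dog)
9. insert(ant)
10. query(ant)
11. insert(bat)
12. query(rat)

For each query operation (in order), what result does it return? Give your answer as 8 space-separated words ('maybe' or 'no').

Start: bits=000000000000000
Op 1: insert hen -> sets bits 4 13 -> bits=000010000000010
Op 2: insert owl -> sets bits 1 5 -> bits=010011000000010
Op 3: query ant -> checks bit8=0, bit10=0 (has a 0) -> no
Op 4: query hen -> checks bit4=1, bit13=1 (all 1) -> maybe
Op 5: query jay -> checks bit10=0 (has a 0) -> no
Op 6: query owl -> checks bit1=1, bit5=1 (all 1) -> maybe
Op 7: query fox -> checks bit6=0, bit12=0 (has a 0) -> no
Op 8: query dog -> checks bit2=0 (has a 0) -> no
Op 9: insert ant -> sets bits 8 10 -> bits=010011001010010
Op 10: query ant -> checks bit8=1, bit10=1 (all 1) -> maybe
Op 11: insert bat -> sets bits 3 8 -> bits=010111001010010
Op 12: query rat -> checks bit13=1, bit14=0 (has a 0) -> no
Query results in order: no maybe no maybe no no maybe no

Answer: no maybe no maybe no no maybe no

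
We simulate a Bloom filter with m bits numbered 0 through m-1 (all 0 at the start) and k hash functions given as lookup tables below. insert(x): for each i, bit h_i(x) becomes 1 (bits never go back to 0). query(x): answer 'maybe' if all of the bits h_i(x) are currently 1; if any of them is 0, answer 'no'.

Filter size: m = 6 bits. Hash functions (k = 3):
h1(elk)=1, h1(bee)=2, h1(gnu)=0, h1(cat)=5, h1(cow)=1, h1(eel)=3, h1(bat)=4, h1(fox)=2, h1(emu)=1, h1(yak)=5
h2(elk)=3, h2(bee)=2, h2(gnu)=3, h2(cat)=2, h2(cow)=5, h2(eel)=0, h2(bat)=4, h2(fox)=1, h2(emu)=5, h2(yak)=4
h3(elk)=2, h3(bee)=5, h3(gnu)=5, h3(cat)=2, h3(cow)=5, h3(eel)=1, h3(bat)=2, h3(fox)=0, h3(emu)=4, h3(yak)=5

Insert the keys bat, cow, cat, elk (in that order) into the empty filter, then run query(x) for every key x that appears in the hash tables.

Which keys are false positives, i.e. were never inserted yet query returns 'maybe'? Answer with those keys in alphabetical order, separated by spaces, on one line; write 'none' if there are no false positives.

Start: bits=000000
After insert 'bat': sets bits 2 4 -> bits=001010
After insert 'cow': sets bits 1 5 -> bits=011011
After insert 'cat': sets bits 2 5 -> bits=011011
After insert 'elk': sets bits 1 2 3 -> bits=011111
Not inserted: bee eel emu fox gnu yak — query each against bits=011111:
query bee: checks bit2=1, bit5=1 (all 1) -> maybe => FALSE POSITIVE
query eel: checks bit0=0, bit1=1, bit3=1 (has a 0) -> no => not a false positive
query emu: checks bit1=1, bit4=1, bit5=1 (all 1) -> maybe => FALSE POSITIVE
query fox: checks bit0=0, bit1=1, bit2=1 (has a 0) -> no => not a false positive
query gnu: checks bit0=0, bit3=1, bit5=1 (has a 0) -> no => not a false positive
query yak: checks bit4=1, bit5=1 (all 1) -> maybe => FALSE POSITIVE
False positives (alphabetical): bee emu yak

Answer: bee emu yak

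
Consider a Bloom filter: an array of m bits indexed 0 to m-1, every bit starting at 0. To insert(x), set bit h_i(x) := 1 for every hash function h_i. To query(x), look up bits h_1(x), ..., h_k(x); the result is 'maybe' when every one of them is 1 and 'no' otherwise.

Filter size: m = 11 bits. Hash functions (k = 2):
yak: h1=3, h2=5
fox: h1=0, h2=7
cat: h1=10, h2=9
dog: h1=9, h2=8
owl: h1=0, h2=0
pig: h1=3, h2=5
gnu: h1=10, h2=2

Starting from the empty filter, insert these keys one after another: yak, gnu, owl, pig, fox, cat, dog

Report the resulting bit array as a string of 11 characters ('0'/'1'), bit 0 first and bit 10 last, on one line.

Start: bits=00000000000
After insert 'yak': sets bits 3 5 -> bits=00010100000
After insert 'gnu': sets bits 2 10 -> bits=00110100001
After insert 'owl': sets bits 0 -> bits=10110100001
After insert 'pig': sets bits 3 5 -> bits=10110100001
After insert 'fox': sets bits 0 7 -> bits=10110101001
After insert 'cat': sets bits 9 10 -> bits=10110101011
After insert 'dog': sets bits 8 9 -> bits=10110101111

Answer: 10110101111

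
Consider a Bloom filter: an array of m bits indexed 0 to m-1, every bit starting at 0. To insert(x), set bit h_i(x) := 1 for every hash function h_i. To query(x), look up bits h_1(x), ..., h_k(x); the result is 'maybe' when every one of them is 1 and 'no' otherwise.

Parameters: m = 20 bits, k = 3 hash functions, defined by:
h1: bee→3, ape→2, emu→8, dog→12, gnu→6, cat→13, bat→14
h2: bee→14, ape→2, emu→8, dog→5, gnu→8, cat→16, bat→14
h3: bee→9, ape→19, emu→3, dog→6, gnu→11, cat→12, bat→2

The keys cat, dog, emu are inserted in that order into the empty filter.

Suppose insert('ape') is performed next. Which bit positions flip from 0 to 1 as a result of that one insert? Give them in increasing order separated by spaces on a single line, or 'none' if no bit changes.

Answer: 2 19

Derivation:
Start: bits=00000000000000000000
After insert 'cat': sets bits 12 13 16 -> bits=00000000000011001000
After insert 'dog': sets bits 5 6 12 -> bits=00000110000011001000
After insert 'emu': sets bits 3 8 -> bits=00010110100011001000
insert 'ape' would touch bits 2 19; currently bit2=0, bit19=0
Bits that are 0 among those (would change 0->1): 2 19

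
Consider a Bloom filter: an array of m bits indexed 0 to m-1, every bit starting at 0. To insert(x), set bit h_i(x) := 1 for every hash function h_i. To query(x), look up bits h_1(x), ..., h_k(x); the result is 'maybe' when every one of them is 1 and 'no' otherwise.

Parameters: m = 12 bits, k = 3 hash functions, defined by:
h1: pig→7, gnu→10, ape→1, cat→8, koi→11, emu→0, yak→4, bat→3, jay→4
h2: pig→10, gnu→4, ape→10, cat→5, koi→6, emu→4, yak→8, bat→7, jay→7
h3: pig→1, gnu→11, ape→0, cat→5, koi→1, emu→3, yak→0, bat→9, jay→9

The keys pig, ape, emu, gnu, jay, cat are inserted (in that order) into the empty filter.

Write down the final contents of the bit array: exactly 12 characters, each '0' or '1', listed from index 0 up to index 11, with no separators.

Answer: 110111011111

Derivation:
Start: bits=000000000000
After insert 'pig': sets bits 1 7 10 -> bits=010000010010
After insert 'ape': sets bits 0 1 10 -> bits=110000010010
After insert 'emu': sets bits 0 3 4 -> bits=110110010010
After insert 'gnu': sets bits 4 10 11 -> bits=110110010011
After insert 'jay': sets bits 4 7 9 -> bits=110110010111
After insert 'cat': sets bits 5 8 -> bits=110111011111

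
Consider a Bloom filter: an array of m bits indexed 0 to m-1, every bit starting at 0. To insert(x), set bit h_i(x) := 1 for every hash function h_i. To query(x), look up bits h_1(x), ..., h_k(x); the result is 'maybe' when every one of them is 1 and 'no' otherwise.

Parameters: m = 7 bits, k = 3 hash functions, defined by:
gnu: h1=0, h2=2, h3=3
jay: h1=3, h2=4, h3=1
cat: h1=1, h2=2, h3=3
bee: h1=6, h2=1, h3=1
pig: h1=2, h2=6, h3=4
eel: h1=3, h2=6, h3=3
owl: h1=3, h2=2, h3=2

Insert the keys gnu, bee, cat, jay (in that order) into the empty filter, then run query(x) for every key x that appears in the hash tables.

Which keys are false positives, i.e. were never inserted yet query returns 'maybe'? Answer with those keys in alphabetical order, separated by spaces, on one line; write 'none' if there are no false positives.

Answer: eel owl pig

Derivation:
Start: bits=0000000
After insert 'gnu': sets bits 0 2 3 -> bits=1011000
After insert 'bee': sets bits 1 6 -> bits=1111001
After insert 'cat': sets bits 1 2 3 -> bits=1111001
After insert 'jay': sets bits 1 3 4 -> bits=1111101
Not inserted: eel owl pig — query each against bits=1111101:
query eel: checks bit3=1, bit6=1 (all 1) -> maybe => FALSE POSITIVE
query owl: checks bit2=1, bit3=1 (all 1) -> maybe => FALSE POSITIVE
query pig: checks bit2=1, bit4=1, bit6=1 (all 1) -> maybe => FALSE POSITIVE
False positives (alphabetical): eel owl pig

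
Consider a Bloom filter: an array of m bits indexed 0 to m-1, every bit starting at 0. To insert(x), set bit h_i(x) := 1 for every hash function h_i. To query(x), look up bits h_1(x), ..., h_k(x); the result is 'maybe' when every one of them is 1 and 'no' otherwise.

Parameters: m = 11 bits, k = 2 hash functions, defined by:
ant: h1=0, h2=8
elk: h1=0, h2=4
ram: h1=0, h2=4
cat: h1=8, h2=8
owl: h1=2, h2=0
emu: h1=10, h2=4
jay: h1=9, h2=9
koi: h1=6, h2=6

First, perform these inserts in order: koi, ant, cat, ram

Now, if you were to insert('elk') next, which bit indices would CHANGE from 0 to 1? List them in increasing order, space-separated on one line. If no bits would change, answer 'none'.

Start: bits=00000000000
After insert 'koi': sets bits 6 -> bits=00000010000
After insert 'ant': sets bits 0 8 -> bits=10000010100
After insert 'cat': sets bits 8 -> bits=10000010100
After insert 'ram': sets bits 0 4 -> bits=10001010100
insert 'elk' would touch bits 0 4; currently bit0=1, bit4=1
Bits that are 0 among those (would change 0->1): none

Answer: none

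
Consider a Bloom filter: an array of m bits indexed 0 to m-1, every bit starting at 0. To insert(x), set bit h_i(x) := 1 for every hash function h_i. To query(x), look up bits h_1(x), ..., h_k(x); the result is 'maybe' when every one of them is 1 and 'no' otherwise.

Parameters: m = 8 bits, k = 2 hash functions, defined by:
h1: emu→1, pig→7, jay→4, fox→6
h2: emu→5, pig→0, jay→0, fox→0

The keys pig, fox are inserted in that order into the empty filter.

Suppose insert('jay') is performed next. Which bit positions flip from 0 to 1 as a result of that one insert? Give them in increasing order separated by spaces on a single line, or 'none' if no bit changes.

Start: bits=00000000
After insert 'pig': sets bits 0 7 -> bits=10000001
After insert 'fox': sets bits 0 6 -> bits=10000011
insert 'jay' would touch bits 0 4; currently bit0=1, bit4=0
Bits that are 0 among those (would change 0->1): 4

Answer: 4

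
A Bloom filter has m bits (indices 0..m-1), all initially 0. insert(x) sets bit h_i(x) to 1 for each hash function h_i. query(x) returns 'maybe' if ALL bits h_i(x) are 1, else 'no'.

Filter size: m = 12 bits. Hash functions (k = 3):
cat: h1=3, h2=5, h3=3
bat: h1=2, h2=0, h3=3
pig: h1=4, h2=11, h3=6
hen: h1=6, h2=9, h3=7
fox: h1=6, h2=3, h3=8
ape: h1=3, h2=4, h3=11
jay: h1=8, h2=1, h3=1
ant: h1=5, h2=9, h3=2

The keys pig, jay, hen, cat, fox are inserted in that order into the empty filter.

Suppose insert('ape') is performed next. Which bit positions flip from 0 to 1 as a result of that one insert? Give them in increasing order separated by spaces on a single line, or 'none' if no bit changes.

Answer: none

Derivation:
Start: bits=000000000000
After insert 'pig': sets bits 4 6 11 -> bits=000010100001
After insert 'jay': sets bits 1 8 -> bits=010010101001
After insert 'hen': sets bits 6 7 9 -> bits=010010111101
After insert 'cat': sets bits 3 5 -> bits=010111111101
After insert 'fox': sets bits 3 6 8 -> bits=010111111101
insert 'ape' would touch bits 3 4 11; currently bit3=1, bit4=1, bit11=1
Bits that are 0 among those (would change 0->1): none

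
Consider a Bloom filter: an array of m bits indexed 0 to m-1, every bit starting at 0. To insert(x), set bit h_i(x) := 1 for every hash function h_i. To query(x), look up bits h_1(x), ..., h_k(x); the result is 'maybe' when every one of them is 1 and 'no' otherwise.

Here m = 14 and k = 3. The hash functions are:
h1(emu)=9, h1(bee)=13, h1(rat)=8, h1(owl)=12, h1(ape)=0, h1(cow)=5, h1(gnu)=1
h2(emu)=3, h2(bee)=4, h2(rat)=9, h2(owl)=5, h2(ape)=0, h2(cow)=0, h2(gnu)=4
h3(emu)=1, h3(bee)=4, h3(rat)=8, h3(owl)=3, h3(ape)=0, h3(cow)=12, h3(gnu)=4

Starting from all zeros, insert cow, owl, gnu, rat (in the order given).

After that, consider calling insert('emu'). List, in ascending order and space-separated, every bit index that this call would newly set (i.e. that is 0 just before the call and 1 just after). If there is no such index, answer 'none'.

Start: bits=00000000000000
After insert 'cow': sets bits 0 5 12 -> bits=10000100000010
After insert 'owl': sets bits 3 5 12 -> bits=10010100000010
After insert 'gnu': sets bits 1 4 -> bits=11011100000010
After insert 'rat': sets bits 8 9 -> bits=11011100110010
insert 'emu' would touch bits 1 3 9; currently bit1=1, bit3=1, bit9=1
Bits that are 0 among those (would change 0->1): none

Answer: none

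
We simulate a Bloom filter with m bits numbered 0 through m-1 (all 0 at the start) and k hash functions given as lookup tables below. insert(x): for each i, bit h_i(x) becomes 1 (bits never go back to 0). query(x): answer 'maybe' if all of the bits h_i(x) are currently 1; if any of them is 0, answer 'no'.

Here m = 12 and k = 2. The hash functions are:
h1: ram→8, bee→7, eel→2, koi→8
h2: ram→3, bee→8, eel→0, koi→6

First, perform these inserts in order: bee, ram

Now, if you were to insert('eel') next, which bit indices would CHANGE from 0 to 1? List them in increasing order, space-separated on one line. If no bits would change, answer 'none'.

Answer: 0 2

Derivation:
Start: bits=000000000000
After insert 'bee': sets bits 7 8 -> bits=000000011000
After insert 'ram': sets bits 3 8 -> bits=000100011000
insert 'eel' would touch bits 0 2; currently bit0=0, bit2=0
Bits that are 0 among those (would change 0->1): 0 2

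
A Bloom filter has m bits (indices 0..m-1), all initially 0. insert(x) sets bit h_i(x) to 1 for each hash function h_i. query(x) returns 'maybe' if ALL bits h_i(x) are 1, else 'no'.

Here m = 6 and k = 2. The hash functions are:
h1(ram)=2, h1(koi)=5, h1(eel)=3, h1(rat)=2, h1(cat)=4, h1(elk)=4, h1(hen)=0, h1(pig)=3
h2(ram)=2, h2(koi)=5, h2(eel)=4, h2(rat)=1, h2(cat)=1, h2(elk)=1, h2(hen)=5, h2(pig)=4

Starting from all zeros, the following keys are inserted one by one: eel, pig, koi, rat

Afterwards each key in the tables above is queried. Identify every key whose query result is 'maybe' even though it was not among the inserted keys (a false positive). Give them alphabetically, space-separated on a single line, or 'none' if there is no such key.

Start: bits=000000
After insert 'eel': sets bits 3 4 -> bits=000110
After insert 'pig': sets bits 3 4 -> bits=000110
After insert 'koi': sets bits 5 -> bits=000111
After insert 'rat': sets bits 1 2 -> bits=011111
Not inserted: cat elk hen ram — query each against bits=011111:
query cat: checks bit1=1, bit4=1 (all 1) -> maybe => FALSE POSITIVE
query elk: checks bit1=1, bit4=1 (all 1) -> maybe => FALSE POSITIVE
query hen: checks bit0=0, bit5=1 (has a 0) -> no => not a false positive
query ram: checks bit2=1 (all 1) -> maybe => FALSE POSITIVE
False positives (alphabetical): cat elk ram

Answer: cat elk ram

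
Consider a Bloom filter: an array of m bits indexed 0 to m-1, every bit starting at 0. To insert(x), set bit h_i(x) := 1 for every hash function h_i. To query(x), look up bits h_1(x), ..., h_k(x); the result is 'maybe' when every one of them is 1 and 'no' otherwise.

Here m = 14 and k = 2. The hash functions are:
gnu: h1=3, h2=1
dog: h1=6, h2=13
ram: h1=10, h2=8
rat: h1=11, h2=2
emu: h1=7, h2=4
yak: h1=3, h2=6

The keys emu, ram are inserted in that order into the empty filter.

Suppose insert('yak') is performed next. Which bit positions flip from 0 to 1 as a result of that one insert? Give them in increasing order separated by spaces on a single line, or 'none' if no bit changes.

Answer: 3 6

Derivation:
Start: bits=00000000000000
After insert 'emu': sets bits 4 7 -> bits=00001001000000
After insert 'ram': sets bits 8 10 -> bits=00001001101000
insert 'yak' would touch bits 3 6; currently bit3=0, bit6=0
Bits that are 0 among those (would change 0->1): 3 6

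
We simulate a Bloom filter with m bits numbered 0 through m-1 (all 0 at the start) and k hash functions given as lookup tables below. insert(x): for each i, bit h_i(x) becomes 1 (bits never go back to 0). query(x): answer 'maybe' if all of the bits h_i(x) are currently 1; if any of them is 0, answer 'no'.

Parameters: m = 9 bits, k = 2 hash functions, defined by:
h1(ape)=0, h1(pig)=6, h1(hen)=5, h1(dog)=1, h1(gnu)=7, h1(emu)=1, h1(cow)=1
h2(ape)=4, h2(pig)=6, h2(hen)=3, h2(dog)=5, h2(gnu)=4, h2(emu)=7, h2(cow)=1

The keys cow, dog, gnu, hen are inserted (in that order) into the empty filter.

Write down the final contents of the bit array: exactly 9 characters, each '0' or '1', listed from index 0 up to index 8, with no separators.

Answer: 010111010

Derivation:
Start: bits=000000000
After insert 'cow': sets bits 1 -> bits=010000000
After insert 'dog': sets bits 1 5 -> bits=010001000
After insert 'gnu': sets bits 4 7 -> bits=010011010
After insert 'hen': sets bits 3 5 -> bits=010111010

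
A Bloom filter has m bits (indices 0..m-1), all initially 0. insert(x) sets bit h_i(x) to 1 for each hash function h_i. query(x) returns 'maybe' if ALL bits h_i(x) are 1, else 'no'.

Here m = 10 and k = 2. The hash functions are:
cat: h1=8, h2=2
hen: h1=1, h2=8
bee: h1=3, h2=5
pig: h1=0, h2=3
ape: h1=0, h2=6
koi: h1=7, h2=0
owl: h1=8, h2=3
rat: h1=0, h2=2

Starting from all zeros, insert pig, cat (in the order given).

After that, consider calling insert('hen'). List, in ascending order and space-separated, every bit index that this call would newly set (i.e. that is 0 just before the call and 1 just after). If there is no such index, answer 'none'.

Answer: 1

Derivation:
Start: bits=0000000000
After insert 'pig': sets bits 0 3 -> bits=1001000000
After insert 'cat': sets bits 2 8 -> bits=1011000010
insert 'hen' would touch bits 1 8; currently bit1=0, bit8=1
Bits that are 0 among those (would change 0->1): 1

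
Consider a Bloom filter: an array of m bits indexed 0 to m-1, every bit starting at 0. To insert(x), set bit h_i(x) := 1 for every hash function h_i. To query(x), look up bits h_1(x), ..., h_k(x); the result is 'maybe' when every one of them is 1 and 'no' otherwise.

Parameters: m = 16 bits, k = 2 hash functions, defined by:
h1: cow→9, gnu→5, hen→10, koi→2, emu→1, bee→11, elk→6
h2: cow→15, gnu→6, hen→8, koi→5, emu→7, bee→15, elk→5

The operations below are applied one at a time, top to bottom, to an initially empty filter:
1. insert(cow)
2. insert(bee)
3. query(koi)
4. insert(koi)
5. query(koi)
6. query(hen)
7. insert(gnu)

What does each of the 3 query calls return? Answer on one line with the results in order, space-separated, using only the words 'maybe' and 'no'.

Start: bits=0000000000000000
Op 1: insert cow -> sets bits 9 15 -> bits=0000000001000001
Op 2: insert bee -> sets bits 11 15 -> bits=0000000001010001
Op 3: query koi -> checks bit2=0, bit5=0 (has a 0) -> no
Op 4: insert koi -> sets bits 2 5 -> bits=0010010001010001
Op 5: query koi -> checks bit2=1, bit5=1 (all 1) -> maybe
Op 6: query hen -> checks bit8=0, bit10=0 (has a 0) -> no
Op 7: insert gnu -> sets bits 5 6 -> bits=0010011001010001
Query results in order: no maybe no

Answer: no maybe no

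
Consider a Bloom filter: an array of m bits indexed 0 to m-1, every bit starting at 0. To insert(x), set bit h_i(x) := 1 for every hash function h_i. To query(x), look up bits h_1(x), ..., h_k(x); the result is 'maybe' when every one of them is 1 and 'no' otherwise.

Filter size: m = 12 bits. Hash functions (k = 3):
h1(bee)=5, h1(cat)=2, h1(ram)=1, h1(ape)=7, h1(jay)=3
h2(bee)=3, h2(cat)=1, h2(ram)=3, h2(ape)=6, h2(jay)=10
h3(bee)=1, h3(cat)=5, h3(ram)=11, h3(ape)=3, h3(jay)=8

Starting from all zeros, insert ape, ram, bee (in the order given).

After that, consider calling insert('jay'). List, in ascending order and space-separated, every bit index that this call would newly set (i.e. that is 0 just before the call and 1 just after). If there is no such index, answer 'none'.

Answer: 8 10

Derivation:
Start: bits=000000000000
After insert 'ape': sets bits 3 6 7 -> bits=000100110000
After insert 'ram': sets bits 1 3 11 -> bits=010100110001
After insert 'bee': sets bits 1 3 5 -> bits=010101110001
insert 'jay' would touch bits 3 8 10; currently bit3=1, bit8=0, bit10=0
Bits that are 0 among those (would change 0->1): 8 10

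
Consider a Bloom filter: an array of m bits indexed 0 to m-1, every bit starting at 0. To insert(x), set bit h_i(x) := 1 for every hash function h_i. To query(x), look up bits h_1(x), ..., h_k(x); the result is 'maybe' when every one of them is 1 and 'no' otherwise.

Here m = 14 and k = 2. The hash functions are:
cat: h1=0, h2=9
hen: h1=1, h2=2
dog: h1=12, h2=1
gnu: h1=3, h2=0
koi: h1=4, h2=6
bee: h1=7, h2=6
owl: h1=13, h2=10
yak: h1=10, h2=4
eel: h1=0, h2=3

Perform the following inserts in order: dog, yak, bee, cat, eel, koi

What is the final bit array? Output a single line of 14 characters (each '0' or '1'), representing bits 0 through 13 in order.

Answer: 11011011011010

Derivation:
Start: bits=00000000000000
After insert 'dog': sets bits 1 12 -> bits=01000000000010
After insert 'yak': sets bits 4 10 -> bits=01001000001010
After insert 'bee': sets bits 6 7 -> bits=01001011001010
After insert 'cat': sets bits 0 9 -> bits=11001011011010
After insert 'eel': sets bits 0 3 -> bits=11011011011010
After insert 'koi': sets bits 4 6 -> bits=11011011011010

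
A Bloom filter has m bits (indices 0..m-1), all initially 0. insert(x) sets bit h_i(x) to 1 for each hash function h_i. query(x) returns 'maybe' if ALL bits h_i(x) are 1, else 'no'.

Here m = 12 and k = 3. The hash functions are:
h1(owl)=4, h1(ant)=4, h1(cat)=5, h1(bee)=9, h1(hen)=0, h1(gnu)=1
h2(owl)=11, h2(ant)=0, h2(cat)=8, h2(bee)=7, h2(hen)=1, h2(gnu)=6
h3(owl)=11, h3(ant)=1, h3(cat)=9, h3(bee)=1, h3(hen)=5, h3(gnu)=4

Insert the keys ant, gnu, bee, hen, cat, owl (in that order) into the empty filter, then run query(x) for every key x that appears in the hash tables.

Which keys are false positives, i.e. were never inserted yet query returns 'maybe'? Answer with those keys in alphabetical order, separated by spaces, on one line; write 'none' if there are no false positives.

Answer: none

Derivation:
Start: bits=000000000000
After insert 'ant': sets bits 0 1 4 -> bits=110010000000
After insert 'gnu': sets bits 1 4 6 -> bits=110010100000
After insert 'bee': sets bits 1 7 9 -> bits=110010110100
After insert 'hen': sets bits 0 1 5 -> bits=110011110100
After insert 'cat': sets bits 5 8 9 -> bits=110011111100
After insert 'owl': sets bits 4 11 -> bits=110011111101
Not inserted: (none) — query each against bits=110011111101:
False positives (alphabetical): none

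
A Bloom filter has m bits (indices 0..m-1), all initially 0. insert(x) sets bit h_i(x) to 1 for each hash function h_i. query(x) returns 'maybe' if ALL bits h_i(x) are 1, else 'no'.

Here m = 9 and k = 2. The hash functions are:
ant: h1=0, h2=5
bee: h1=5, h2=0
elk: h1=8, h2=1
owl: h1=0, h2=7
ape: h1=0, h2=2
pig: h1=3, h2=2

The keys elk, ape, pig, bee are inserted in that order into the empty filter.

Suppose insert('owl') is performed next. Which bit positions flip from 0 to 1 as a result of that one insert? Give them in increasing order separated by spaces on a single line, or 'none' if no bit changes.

Start: bits=000000000
After insert 'elk': sets bits 1 8 -> bits=010000001
After insert 'ape': sets bits 0 2 -> bits=111000001
After insert 'pig': sets bits 2 3 -> bits=111100001
After insert 'bee': sets bits 0 5 -> bits=111101001
insert 'owl' would touch bits 0 7; currently bit0=1, bit7=0
Bits that are 0 among those (would change 0->1): 7

Answer: 7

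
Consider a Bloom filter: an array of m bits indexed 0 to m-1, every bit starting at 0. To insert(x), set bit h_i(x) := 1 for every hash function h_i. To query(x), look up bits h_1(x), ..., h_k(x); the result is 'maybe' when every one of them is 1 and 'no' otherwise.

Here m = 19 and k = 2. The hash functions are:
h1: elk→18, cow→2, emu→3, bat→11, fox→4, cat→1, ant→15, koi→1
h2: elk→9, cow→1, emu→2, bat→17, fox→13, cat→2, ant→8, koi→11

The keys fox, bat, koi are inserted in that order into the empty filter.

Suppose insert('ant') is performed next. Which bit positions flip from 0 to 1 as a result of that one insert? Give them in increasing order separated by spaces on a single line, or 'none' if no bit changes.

Answer: 8 15

Derivation:
Start: bits=0000000000000000000
After insert 'fox': sets bits 4 13 -> bits=0000100000000100000
After insert 'bat': sets bits 11 17 -> bits=0000100000010100010
After insert 'koi': sets bits 1 11 -> bits=0100100000010100010
insert 'ant' would touch bits 8 15; currently bit8=0, bit15=0
Bits that are 0 among those (would change 0->1): 8 15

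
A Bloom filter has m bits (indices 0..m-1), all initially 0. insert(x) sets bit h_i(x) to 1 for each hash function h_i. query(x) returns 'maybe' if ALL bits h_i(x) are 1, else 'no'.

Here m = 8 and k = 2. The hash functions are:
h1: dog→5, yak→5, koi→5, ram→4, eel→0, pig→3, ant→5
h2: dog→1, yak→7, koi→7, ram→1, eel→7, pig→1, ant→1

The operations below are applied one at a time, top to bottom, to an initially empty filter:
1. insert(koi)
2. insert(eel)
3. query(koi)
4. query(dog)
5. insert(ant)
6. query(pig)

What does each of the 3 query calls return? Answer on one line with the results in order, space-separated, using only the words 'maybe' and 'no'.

Answer: maybe no no

Derivation:
Start: bits=00000000
Op 1: insert koi -> sets bits 5 7 -> bits=00000101
Op 2: insert eel -> sets bits 0 7 -> bits=10000101
Op 3: query koi -> checks bit5=1, bit7=1 (all 1) -> maybe
Op 4: query dog -> checks bit1=0, bit5=1 (has a 0) -> no
Op 5: insert ant -> sets bits 1 5 -> bits=11000101
Op 6: query pig -> checks bit1=1, bit3=0 (has a 0) -> no
Query results in order: maybe no no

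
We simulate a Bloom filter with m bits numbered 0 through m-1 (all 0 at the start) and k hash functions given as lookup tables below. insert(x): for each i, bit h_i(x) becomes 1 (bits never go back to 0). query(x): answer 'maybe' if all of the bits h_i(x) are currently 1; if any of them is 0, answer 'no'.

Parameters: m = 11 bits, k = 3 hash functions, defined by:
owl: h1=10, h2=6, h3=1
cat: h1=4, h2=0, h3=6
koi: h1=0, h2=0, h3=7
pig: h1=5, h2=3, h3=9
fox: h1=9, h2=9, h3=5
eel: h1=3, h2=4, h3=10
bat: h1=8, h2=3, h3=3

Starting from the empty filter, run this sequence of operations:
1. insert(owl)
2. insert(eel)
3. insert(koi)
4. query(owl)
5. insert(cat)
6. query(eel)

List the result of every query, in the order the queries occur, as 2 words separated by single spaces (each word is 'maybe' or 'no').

Answer: maybe maybe

Derivation:
Start: bits=00000000000
Op 1: insert owl -> sets bits 1 6 10 -> bits=01000010001
Op 2: insert eel -> sets bits 3 4 10 -> bits=01011010001
Op 3: insert koi -> sets bits 0 7 -> bits=11011011001
Op 4: query owl -> checks bit1=1, bit6=1, bit10=1 (all 1) -> maybe
Op 5: insert cat -> sets bits 0 4 6 -> bits=11011011001
Op 6: query eel -> checks bit3=1, bit4=1, bit10=1 (all 1) -> maybe
Query results in order: maybe maybe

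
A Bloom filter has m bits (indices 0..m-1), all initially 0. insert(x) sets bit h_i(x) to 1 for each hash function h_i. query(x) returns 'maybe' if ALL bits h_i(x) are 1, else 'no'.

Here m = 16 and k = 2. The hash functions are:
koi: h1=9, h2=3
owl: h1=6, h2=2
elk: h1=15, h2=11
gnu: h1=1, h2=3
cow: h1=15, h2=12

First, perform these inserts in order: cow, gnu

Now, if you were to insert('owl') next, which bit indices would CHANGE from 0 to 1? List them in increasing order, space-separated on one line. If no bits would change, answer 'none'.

Start: bits=0000000000000000
After insert 'cow': sets bits 12 15 -> bits=0000000000001001
After insert 'gnu': sets bits 1 3 -> bits=0101000000001001
insert 'owl' would touch bits 2 6; currently bit2=0, bit6=0
Bits that are 0 among those (would change 0->1): 2 6

Answer: 2 6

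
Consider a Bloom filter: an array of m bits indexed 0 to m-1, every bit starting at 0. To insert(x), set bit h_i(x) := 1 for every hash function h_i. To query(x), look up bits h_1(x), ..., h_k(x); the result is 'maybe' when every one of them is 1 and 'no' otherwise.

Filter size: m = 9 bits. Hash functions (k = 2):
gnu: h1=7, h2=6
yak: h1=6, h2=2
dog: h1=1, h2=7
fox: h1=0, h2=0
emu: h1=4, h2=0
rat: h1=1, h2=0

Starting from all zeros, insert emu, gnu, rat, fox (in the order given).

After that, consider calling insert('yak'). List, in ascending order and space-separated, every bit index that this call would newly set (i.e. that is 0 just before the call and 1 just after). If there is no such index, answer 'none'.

Start: bits=000000000
After insert 'emu': sets bits 0 4 -> bits=100010000
After insert 'gnu': sets bits 6 7 -> bits=100010110
After insert 'rat': sets bits 0 1 -> bits=110010110
After insert 'fox': sets bits 0 -> bits=110010110
insert 'yak' would touch bits 2 6; currently bit2=0, bit6=1
Bits that are 0 among those (would change 0->1): 2

Answer: 2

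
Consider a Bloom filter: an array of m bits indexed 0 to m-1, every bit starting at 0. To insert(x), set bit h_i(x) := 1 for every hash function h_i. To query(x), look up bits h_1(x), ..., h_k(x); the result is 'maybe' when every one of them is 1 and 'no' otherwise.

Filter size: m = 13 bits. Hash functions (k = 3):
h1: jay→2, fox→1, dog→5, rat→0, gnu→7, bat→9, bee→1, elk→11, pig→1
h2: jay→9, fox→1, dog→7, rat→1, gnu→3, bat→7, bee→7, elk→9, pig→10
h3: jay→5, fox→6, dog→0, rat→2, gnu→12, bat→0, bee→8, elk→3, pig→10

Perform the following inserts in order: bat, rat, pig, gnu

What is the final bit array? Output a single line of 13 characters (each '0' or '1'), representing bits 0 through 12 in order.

Start: bits=0000000000000
After insert 'bat': sets bits 0 7 9 -> bits=1000000101000
After insert 'rat': sets bits 0 1 2 -> bits=1110000101000
After insert 'pig': sets bits 1 10 -> bits=1110000101100
After insert 'gnu': sets bits 3 7 12 -> bits=1111000101101

Answer: 1111000101101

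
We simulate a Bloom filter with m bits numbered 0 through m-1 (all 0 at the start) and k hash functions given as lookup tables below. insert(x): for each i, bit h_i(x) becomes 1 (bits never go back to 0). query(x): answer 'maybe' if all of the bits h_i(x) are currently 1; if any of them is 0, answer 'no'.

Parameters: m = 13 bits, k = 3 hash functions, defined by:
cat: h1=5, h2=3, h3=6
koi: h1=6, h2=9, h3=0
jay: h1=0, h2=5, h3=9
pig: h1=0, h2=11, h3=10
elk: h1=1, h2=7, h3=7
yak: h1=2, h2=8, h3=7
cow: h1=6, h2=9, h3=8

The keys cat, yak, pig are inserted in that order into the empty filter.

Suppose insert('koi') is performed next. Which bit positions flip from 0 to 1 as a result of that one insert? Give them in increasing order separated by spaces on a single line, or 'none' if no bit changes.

Answer: 9

Derivation:
Start: bits=0000000000000
After insert 'cat': sets bits 3 5 6 -> bits=0001011000000
After insert 'yak': sets bits 2 7 8 -> bits=0011011110000
After insert 'pig': sets bits 0 10 11 -> bits=1011011110110
insert 'koi' would touch bits 0 6 9; currently bit0=1, bit6=1, bit9=0
Bits that are 0 among those (would change 0->1): 9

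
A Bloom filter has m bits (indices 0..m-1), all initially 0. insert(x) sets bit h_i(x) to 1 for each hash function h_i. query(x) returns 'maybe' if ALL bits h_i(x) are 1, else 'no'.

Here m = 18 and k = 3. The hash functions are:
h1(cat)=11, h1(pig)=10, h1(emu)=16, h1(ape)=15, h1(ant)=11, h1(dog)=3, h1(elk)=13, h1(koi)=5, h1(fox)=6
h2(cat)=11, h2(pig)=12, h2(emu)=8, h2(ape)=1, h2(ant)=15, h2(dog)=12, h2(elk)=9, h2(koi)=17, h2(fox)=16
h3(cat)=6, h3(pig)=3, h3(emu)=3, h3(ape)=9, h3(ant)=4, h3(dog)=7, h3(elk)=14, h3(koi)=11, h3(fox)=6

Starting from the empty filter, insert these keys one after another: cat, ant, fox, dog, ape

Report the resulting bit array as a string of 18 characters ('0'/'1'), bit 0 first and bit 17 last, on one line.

Start: bits=000000000000000000
After insert 'cat': sets bits 6 11 -> bits=000000100001000000
After insert 'ant': sets bits 4 11 15 -> bits=000010100001000100
After insert 'fox': sets bits 6 16 -> bits=000010100001000110
After insert 'dog': sets bits 3 7 12 -> bits=000110110001100110
After insert 'ape': sets bits 1 9 15 -> bits=010110110101100110

Answer: 010110110101100110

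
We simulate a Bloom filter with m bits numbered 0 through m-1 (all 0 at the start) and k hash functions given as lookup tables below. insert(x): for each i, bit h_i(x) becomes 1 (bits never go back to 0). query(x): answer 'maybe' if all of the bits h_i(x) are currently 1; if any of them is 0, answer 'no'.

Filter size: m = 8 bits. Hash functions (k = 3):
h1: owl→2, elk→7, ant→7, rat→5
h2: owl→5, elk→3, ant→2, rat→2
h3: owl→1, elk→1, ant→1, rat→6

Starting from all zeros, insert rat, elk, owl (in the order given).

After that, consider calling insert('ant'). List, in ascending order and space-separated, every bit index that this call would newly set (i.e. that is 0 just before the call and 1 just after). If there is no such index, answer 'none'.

Start: bits=00000000
After insert 'rat': sets bits 2 5 6 -> bits=00100110
After insert 'elk': sets bits 1 3 7 -> bits=01110111
After insert 'owl': sets bits 1 2 5 -> bits=01110111
insert 'ant' would touch bits 1 2 7; currently bit1=1, bit2=1, bit7=1
Bits that are 0 among those (would change 0->1): none

Answer: none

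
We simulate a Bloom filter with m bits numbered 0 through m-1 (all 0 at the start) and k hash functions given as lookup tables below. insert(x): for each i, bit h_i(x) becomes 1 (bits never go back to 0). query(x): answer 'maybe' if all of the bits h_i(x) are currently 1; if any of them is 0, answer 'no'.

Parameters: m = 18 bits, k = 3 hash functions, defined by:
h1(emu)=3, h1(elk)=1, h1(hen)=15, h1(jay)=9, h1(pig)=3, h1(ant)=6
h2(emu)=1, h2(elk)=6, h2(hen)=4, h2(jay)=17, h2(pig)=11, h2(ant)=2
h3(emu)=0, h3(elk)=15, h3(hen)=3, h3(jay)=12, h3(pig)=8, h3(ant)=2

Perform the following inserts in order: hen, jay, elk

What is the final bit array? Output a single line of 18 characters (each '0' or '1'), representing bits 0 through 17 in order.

Answer: 010110100100100101

Derivation:
Start: bits=000000000000000000
After insert 'hen': sets bits 3 4 15 -> bits=000110000000000100
After insert 'jay': sets bits 9 12 17 -> bits=000110000100100101
After insert 'elk': sets bits 1 6 15 -> bits=010110100100100101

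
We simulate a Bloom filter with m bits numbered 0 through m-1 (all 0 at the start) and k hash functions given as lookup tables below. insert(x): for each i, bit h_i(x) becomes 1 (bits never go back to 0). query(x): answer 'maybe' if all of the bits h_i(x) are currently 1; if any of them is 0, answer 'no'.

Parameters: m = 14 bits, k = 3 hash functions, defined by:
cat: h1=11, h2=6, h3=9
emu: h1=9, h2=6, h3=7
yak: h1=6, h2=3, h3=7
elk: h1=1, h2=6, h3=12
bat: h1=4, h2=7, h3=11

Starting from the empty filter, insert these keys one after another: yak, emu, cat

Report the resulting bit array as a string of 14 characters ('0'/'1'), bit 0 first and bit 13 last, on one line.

Answer: 00010011010100

Derivation:
Start: bits=00000000000000
After insert 'yak': sets bits 3 6 7 -> bits=00010011000000
After insert 'emu': sets bits 6 7 9 -> bits=00010011010000
After insert 'cat': sets bits 6 9 11 -> bits=00010011010100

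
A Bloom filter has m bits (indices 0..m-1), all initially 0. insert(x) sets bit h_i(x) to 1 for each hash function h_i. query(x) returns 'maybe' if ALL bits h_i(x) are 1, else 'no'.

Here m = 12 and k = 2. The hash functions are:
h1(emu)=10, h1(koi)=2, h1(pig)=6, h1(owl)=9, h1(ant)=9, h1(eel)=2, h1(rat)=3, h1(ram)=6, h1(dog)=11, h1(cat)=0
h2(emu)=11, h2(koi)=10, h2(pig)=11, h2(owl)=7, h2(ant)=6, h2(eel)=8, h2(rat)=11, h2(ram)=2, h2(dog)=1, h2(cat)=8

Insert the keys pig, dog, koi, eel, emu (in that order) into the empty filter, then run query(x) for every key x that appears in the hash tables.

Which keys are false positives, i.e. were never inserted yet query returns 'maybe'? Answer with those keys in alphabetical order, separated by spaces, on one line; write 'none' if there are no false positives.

Answer: ram

Derivation:
Start: bits=000000000000
After insert 'pig': sets bits 6 11 -> bits=000000100001
After insert 'dog': sets bits 1 11 -> bits=010000100001
After insert 'koi': sets bits 2 10 -> bits=011000100011
After insert 'eel': sets bits 2 8 -> bits=011000101011
After insert 'emu': sets bits 10 11 -> bits=011000101011
Not inserted: ant cat owl ram rat — query each against bits=011000101011:
query ant: checks bit6=1, bit9=0 (has a 0) -> no => not a false positive
query cat: checks bit0=0, bit8=1 (has a 0) -> no => not a false positive
query owl: checks bit7=0, bit9=0 (has a 0) -> no => not a false positive
query ram: checks bit2=1, bit6=1 (all 1) -> maybe => FALSE POSITIVE
query rat: checks bit3=0, bit11=1 (has a 0) -> no => not a false positive
False positives (alphabetical): ram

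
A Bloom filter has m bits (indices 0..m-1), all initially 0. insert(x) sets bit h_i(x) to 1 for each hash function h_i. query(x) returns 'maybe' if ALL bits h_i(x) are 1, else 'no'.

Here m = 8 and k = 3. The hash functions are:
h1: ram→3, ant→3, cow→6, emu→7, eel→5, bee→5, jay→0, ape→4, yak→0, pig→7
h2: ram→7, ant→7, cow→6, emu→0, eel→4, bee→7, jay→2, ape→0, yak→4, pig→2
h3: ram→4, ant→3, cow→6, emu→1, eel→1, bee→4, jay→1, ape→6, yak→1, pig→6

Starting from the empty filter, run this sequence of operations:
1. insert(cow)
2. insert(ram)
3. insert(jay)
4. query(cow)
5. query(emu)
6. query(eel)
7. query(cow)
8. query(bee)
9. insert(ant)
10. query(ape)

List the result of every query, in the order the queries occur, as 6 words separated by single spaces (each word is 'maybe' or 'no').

Answer: maybe maybe no maybe no maybe

Derivation:
Start: bits=00000000
Op 1: insert cow -> sets bits 6 -> bits=00000010
Op 2: insert ram -> sets bits 3 4 7 -> bits=00011011
Op 3: insert jay -> sets bits 0 1 2 -> bits=11111011
Op 4: query cow -> checks bit6=1 (all 1) -> maybe
Op 5: query emu -> checks bit0=1, bit1=1, bit7=1 (all 1) -> maybe
Op 6: query eel -> checks bit1=1, bit4=1, bit5=0 (has a 0) -> no
Op 7: query cow -> checks bit6=1 (all 1) -> maybe
Op 8: query bee -> checks bit4=1, bit5=0, bit7=1 (has a 0) -> no
Op 9: insert ant -> sets bits 3 7 -> bits=11111011
Op 10: query ape -> checks bit0=1, bit4=1, bit6=1 (all 1) -> maybe
Query results in order: maybe maybe no maybe no maybe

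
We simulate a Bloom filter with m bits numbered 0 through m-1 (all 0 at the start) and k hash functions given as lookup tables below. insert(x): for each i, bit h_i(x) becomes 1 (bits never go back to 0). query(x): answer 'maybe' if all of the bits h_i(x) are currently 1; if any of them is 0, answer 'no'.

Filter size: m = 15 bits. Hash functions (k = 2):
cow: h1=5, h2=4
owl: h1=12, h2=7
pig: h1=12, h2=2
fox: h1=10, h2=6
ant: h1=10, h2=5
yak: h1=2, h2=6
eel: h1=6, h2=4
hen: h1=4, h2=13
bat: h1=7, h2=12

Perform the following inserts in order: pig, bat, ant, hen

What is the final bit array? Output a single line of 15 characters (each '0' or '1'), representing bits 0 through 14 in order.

Answer: 001011010010110

Derivation:
Start: bits=000000000000000
After insert 'pig': sets bits 2 12 -> bits=001000000000100
After insert 'bat': sets bits 7 12 -> bits=001000010000100
After insert 'ant': sets bits 5 10 -> bits=001001010010100
After insert 'hen': sets bits 4 13 -> bits=001011010010110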